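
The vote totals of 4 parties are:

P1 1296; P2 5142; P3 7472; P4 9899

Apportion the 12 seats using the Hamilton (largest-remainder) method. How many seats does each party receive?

The standard divisor is 23809/12 ≈ 1984.083.
Standard quotas: P1 0.6532, P2 2.5916, P3 3.7660, P4 4.9892.
Lower quotas: P1 0, P2 2, P3 3, P4 4 (sum 9, leaving 3 seats).
Remainders in descending order: P4 0.9892, P3 0.7660, P1 0.6532, P2 0.5916.
The surplus seats go to P4, P3, P1.

P1 1, P2 2, P3 4, P4 5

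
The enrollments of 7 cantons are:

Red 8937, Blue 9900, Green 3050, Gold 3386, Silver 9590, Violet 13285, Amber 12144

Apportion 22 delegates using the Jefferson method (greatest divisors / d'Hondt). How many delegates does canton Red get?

3

Standard divisor 60292/22 ≈ 2740.545; standard quotas: Red 3.261, Blue 3.612, Green 1.113, Gold 1.236, Silver 3.499, Violet 4.848, Amber 4.431.
Rounding down gives 3, 3, 1, 1, 3, 4, 4 = 19 seats, so the divisor must be adjusted.
With modified divisor 2410: modified quotas Red 3.708, Blue 4.108, Green 1.266, Gold 1.405, Silver 3.979, Violet 5.512, Amber 5.039.
Rounding down: Red 3, Blue 4, Green 1, Gold 1, Silver 3, Violet 5, Amber 5 (total 22).
Red receives 3.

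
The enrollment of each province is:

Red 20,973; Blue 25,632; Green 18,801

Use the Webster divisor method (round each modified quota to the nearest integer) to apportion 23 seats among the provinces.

Red 7, Blue 9, Green 7

Standard divisor 65406/23 ≈ 2843.739; standard quotas: Red 7.375, Blue 9.013, Green 6.611.
Rounding to the nearest integer gives Red 7, Blue 9, Green 7 — total 23, matching the house size, so no adjustment is needed.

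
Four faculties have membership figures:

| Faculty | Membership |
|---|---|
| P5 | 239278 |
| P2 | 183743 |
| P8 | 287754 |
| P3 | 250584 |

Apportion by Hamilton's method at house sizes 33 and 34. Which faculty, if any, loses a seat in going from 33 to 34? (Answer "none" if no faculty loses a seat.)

At 33 seats: P5 8, P2 6, P8 10, P3 9.
At 34 seats: P5 8, P2 7, P8 10, P3 9.
No faculty's allocation decreased.

none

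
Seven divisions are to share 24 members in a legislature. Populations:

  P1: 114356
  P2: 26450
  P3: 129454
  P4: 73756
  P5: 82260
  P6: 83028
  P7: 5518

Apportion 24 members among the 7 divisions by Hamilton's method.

P1=5; P2=1; P3=6; P4=4; P5=4; P6=4; P7=0

Standard divisor: 514822 ÷ 24 ≈ 21450.917.
Standard quotas: P1 5.3311, P2 1.2330, P3 6.0349, P4 3.4384, P5 3.8348, P6 3.8706, P7 0.2572.
Lower quotas: P1 5, P2 1, P3 6, P4 3, P5 3, P6 3, P7 0 (sum 21, leaving 3 seats).
Remainders in descending order: P6 0.8706, P5 0.8348, P4 0.4384, P1 0.3311, P7 0.2572, P2 0.2330, P3 0.0349.
The surplus seats go to P6, P5, P4.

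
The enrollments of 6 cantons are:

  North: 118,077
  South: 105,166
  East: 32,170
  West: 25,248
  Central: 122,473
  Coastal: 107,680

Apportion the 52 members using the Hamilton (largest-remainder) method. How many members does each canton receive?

North=12; South=11; East=3; West=3; Central=12; Coastal=11

Total 510814; standard divisor 510814/52 ≈ 9823.346.
Standard quotas: North 12.0200, South 10.7057, East 3.2749, West 2.5702, Central 12.4675, Coastal 10.9616.
Lower quotas: North 12, South 10, East 3, West 2, Central 12, Coastal 10 (sum 49, leaving 3 seats).
Remainders in descending order: Coastal 0.9616, South 0.7057, West 0.5702, Central 0.4675, East 0.2749, North 0.0200.
The surplus seats go to Coastal, South, West.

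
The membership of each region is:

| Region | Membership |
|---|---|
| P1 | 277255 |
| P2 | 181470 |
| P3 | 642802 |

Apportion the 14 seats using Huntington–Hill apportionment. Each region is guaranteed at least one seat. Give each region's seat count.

P1 4, P2 2, P3 8

With divisor 77896: modified quotas P1 3.559, P2 2.330, P3 8.252.
Geometric-mean thresholds: P1 √(3·4)=3.464, P2 √(2·3)=2.449, P3 √(8·9)=8.485.
Each quota rounded against its threshold gives P1 4, P2 2, P3 8 (total 14).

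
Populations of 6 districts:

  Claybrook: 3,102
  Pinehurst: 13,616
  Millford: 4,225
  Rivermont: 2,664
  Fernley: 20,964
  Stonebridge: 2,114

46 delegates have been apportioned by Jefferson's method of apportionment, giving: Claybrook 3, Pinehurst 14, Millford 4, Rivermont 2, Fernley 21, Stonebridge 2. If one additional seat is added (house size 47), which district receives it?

Priority for the next seat is population ÷ (current seats + 1).
Priorities: Claybrook 775.500, Pinehurst 907.733, Millford 845.000, Rivermont 888.000, Fernley 952.909, Stonebridge 704.667.
Highest priority: Fernley.

Fernley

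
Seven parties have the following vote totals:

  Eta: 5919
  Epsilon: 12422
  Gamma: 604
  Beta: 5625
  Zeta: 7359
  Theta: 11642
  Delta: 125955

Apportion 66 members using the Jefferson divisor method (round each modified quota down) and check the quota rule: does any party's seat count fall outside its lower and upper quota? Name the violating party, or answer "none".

Standard quotas: Eta 2.304, Epsilon 4.836, Gamma 0.235, Beta 2.190, Zeta 2.865, Theta 4.532, Delta 49.037.
Jefferson allocation: Eta 2, Epsilon 5, Gamma 0, Beta 2, Zeta 2, Theta 4, Delta 51.
Delta has quota 49.037 (lower 49, upper 50) but receives 51 — outside the quota interval.

Delta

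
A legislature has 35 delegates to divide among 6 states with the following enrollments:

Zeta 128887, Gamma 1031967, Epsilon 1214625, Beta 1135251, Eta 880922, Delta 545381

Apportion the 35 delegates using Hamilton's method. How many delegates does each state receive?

Zeta 1, Gamma 7, Epsilon 9, Beta 8, Eta 6, Delta 4

Total 4937033; standard divisor 4937033/35 ≈ 141058.086.
Standard quotas: Zeta 0.9137, Gamma 7.3159, Epsilon 8.6108, Beta 8.0481, Eta 6.2451, Delta 3.8664.
Lower quotas: Zeta 0, Gamma 7, Epsilon 8, Beta 8, Eta 6, Delta 3 (sum 32, leaving 3 seats).
Remainders in descending order: Zeta 0.9137, Delta 0.8664, Epsilon 0.6108, Gamma 0.3159, Eta 0.2451, Beta 0.0481.
The surplus seats go to Zeta, Delta, Epsilon.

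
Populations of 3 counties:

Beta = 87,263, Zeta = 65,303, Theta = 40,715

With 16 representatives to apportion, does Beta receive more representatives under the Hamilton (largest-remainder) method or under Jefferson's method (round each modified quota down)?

Hamilton: Beta 7, Zeta 6, Theta 3.
Jefferson: Beta 8, Zeta 5, Theta 3.
Beta gets 7 under Hamilton and 8 under Jefferson.

Jefferson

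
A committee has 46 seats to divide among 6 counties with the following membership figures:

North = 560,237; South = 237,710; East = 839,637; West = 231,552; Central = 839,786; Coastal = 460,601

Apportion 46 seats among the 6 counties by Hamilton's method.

North 8, South 4, East 12, West 3, Central 12, Coastal 7

Total 3169523; standard divisor 3169523/46 ≈ 68902.674.
Standard quotas: North 8.1308, South 3.4499, East 12.1858, West 3.3606, Central 12.1880, Coastal 6.6848.
Lower quotas: North 8, South 3, East 12, West 3, Central 12, Coastal 6 (sum 44, leaving 2 seats).
Remainders in descending order: Coastal 0.6848, South 0.4499, West 0.3606, Central 0.1880, East 0.1858, North 0.1308.
The surplus seats go to Coastal, South.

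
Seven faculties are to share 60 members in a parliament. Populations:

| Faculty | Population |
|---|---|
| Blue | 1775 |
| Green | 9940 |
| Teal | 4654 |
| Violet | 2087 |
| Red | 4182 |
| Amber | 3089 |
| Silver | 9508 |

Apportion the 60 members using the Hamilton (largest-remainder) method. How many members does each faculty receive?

Blue 3, Green 17, Teal 8, Violet 4, Red 7, Amber 5, Silver 16

Standard divisor: 35235 ÷ 60 ≈ 587.25.
Standard quotas: Blue 3.0226, Green 16.9264, Teal 7.9251, Violet 3.5539, Red 7.1213, Amber 5.2601, Silver 16.1907.
Lower quotas: Blue 3, Green 16, Teal 7, Violet 3, Red 7, Amber 5, Silver 16 (sum 57, leaving 3 seats).
Remainders in descending order: Green 0.9264, Teal 0.9251, Violet 0.5539, Amber 0.2601, Silver 0.1907, Red 0.1213, Blue 0.0226.
The surplus seats go to Green, Teal, Violet.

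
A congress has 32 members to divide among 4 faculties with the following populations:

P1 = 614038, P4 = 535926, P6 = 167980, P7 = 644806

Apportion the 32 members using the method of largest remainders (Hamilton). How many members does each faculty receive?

P1 10; P4 9; P6 3; P7 10

Total 1962750; standard divisor 1962750/32 ≈ 61335.938.
Standard quotas: P1 10.0111, P4 8.7376, P6 2.7387, P7 10.5127.
Lower quotas: P1 10, P4 8, P6 2, P7 10 (sum 30, leaving 2 seats).
Remainders in descending order: P6 0.7387, P4 0.7376, P7 0.5127, P1 0.0111.
Largest remainders: P6, P4 receive the extra seats.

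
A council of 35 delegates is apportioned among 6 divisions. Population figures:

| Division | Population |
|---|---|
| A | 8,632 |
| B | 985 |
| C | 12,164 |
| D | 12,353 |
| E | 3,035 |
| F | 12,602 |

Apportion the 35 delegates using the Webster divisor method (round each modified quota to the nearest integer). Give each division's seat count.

A=6; B=1; C=8; D=9; E=2; F=9

Standard divisor 49771/35 ≈ 1422.029; standard quotas: A 6.070, B 0.693, C 8.554, D 8.687, E 2.134, F 8.862.
Rounding to the nearest integer gives 6, 1, 9, 9, 2, 9 = 36 seats, so the divisor must be adjusted.
With modified divisor 1440: modified quotas A 5.994, B 0.684, C 8.447, D 8.578, E 2.108, F 8.751.
Rounding to the nearest integer: A 6, B 1, C 8, D 9, E 2, F 9 (total 35).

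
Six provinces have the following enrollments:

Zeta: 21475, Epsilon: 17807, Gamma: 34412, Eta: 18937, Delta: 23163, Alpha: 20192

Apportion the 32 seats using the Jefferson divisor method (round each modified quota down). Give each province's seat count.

Standard divisor 135986/32 ≈ 4249.562; standard quotas: Zeta 5.053, Epsilon 4.190, Gamma 8.098, Eta 4.456, Delta 5.451, Alpha 4.752.
Rounding down gives 5, 4, 8, 4, 5, 4 = 30 seats, so the divisor must be adjusted.
With modified divisor 3840: modified quotas Zeta 5.592, Epsilon 4.637, Gamma 8.961, Eta 4.932, Delta 6.032, Alpha 5.258.
Rounding down: Zeta 5, Epsilon 4, Gamma 8, Eta 4, Delta 6, Alpha 5 (total 32).

Zeta: 5, Epsilon: 4, Gamma: 8, Eta: 4, Delta: 6, Alpha: 5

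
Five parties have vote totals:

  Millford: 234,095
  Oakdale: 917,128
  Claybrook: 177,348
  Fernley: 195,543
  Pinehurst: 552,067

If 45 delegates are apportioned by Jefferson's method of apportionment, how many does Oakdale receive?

Standard divisor 2076181/45 ≈ 46137.356; standard quotas: Millford 5.074, Oakdale 19.878, Claybrook 3.844, Fernley 4.238, Pinehurst 11.966.
Rounding down gives 5, 19, 3, 4, 11 = 42 seats, so the divisor must be adjusted.
With modified divisor 44000: modified quotas Millford 5.320, Oakdale 20.844, Claybrook 4.031, Fernley 4.444, Pinehurst 12.547.
Rounding down: Millford 5, Oakdale 20, Claybrook 4, Fernley 4, Pinehurst 12 (total 45).
Oakdale receives 20.

20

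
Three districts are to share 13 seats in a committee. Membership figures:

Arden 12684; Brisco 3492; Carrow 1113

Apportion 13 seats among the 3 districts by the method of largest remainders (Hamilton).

Arden: 9; Brisco: 3; Carrow: 1

Total 17289; standard divisor 17289/13 ≈ 1329.923.
Standard quotas: Arden 9.5374, Brisco 2.6257, Carrow 0.8369.
Lower quotas: Arden 9, Brisco 2, Carrow 0 (sum 11, leaving 2 seats).
Remainders in descending order: Carrow 0.8369, Brisco 0.6257, Arden 0.5374.
Largest remainders: Carrow, Brisco receive the extra seats.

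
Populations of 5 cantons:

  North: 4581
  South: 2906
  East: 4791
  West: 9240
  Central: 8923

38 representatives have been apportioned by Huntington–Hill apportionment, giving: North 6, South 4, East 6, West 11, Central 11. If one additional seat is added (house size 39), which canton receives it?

Priority for the next seat is population ÷ (√(s·(s+1))).
Priorities: North 706.864, South 649.801, East 739.267, West 804.239, Central 776.647.
Highest priority: West.

West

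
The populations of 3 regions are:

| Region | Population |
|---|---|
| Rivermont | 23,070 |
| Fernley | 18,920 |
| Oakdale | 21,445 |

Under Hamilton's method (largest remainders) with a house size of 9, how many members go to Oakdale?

3

Total 63435; standard divisor 63435/9 ≈ 7048.333.
Standard quotas: Rivermont 3.2731, Fernley 2.6843, Oakdale 3.0426.
Lower quotas: Rivermont 3, Fernley 2, Oakdale 3 (sum 8, leaving 1 seat).
Remainders in descending order: Fernley 0.6843, Rivermont 0.2731, Oakdale 0.0426.
Largest remainder: Fernley receives the extra seat.
Oakdale receives 3.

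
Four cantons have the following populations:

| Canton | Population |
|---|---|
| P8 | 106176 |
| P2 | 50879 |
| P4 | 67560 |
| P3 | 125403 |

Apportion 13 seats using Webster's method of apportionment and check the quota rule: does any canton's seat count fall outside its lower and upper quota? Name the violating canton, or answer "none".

Standard quotas: P8 3.943, P2 1.890, P4 2.509, P3 4.658.
Webster allocation: P8 4, P2 2, P4 2, P3 5.
Every allocation lies between the lower and upper quota.

none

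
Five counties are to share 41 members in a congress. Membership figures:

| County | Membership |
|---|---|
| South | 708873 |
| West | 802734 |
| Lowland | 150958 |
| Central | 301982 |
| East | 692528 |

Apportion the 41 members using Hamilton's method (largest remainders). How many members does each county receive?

The standard divisor is 2657075/41 ≈ 64806.707.
Standard quotas: South 10.9383, West 12.3866, Lowland 2.3294, Central 4.6597, East 10.6861.
Lower quotas: South 10, West 12, Lowland 2, Central 4, East 10 (sum 38, leaving 3 seats).
Remainders in descending order: South 0.9383, East 0.6861, Central 0.6597, West 0.3866, Lowland 0.3294.
Largest remainders: South, East, Central receive the extra seats.

South: 11, West: 12, Lowland: 2, Central: 5, East: 11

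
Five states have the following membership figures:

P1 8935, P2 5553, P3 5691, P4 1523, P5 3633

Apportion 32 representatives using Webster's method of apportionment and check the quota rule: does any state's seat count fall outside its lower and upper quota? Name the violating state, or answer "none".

none

Standard quotas: P1 11.286, P2 7.014, P3 7.188, P4 1.924, P5 4.589.
Webster allocation: P1 11, P2 7, P3 7, P4 2, P5 5.
Every allocation lies between the lower and upper quota.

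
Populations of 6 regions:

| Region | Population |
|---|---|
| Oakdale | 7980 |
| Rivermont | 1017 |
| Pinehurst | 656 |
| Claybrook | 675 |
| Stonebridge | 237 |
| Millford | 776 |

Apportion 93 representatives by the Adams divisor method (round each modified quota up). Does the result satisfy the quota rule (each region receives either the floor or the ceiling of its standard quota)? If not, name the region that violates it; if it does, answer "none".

Standard quotas: Oakdale 65.439, Rivermont 8.340, Pinehurst 5.379, Claybrook 5.535, Stonebridge 1.943, Millford 6.363.
Adams allocation: Oakdale 63, Rivermont 9, Pinehurst 6, Claybrook 6, Stonebridge 2, Millford 7.
Oakdale has quota 65.439 (lower 65, upper 66) but receives 63 — outside the quota interval.

Oakdale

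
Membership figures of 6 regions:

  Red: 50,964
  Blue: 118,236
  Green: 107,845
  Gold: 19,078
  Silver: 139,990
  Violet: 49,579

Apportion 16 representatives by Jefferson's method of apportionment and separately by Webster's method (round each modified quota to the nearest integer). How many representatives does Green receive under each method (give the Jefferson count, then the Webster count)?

Jefferson: Red 2, Blue 4, Green 4, Gold 0, Silver 5, Violet 1.
Webster: Red 2, Blue 4, Green 3, Gold 1, Silver 4, Violet 2.
Green gets 4 under Jefferson and 3 under Webster.

4 and 3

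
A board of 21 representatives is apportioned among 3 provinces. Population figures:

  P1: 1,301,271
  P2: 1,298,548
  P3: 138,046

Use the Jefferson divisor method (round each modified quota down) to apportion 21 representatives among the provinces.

P1: 10, P2: 10, P3: 1

Standard divisor 2737865/21 ≈ 130374.524; standard quotas: P1 9.981, P2 9.960, P3 1.059.
Rounding down gives 9, 9, 1 = 19 seats, so the divisor must be adjusted.
With modified divisor 124100: modified quotas P1 10.486, P2 10.464, P3 1.112.
Rounding down: P1 10, P2 10, P3 1 (total 21).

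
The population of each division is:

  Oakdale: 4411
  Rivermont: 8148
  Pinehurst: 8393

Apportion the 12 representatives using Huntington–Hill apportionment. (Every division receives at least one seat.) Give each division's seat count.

With divisor 1811: modified quotas Oakdale 2.436, Rivermont 4.499, Pinehurst 4.634.
Geometric-mean thresholds: Oakdale √(2·3)=2.449, Rivermont √(4·5)=4.472, Pinehurst √(4·5)=4.472.
Each quota rounded against its threshold gives Oakdale 2, Rivermont 5, Pinehurst 5 (total 12).

Oakdale=2, Rivermont=5, Pinehurst=5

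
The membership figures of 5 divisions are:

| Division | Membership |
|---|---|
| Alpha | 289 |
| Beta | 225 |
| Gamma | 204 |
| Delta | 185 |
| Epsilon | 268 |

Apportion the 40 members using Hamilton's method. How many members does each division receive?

Alpha 10; Beta 8; Gamma 7; Delta 6; Epsilon 9

Total 1171; standard divisor 1171/40 ≈ 29.275.
Standard quotas: Alpha 9.872, Beta 7.686, Gamma 6.968, Delta 6.319, Epsilon 9.155.
Lower quotas: Alpha 9, Beta 7, Gamma 6, Delta 6, Epsilon 9 (sum 37, leaving 3 seats).
Remainders in descending order: Gamma 0.968, Alpha 0.872, Beta 0.686, Delta 0.319, Epsilon 0.155.
Largest remainders: Gamma, Alpha, Beta receive the extra seats.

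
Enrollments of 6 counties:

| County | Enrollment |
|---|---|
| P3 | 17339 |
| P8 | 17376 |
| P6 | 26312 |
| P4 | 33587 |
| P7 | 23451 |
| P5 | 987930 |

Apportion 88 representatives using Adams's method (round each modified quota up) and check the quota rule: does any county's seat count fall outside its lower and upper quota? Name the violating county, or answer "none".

Standard quotas: P3 1.380, P8 1.383, P6 2.094, P4 2.672, P7 1.866, P5 78.606.
Adams allocation: P3 2, P8 2, P6 3, P4 3, P7 2, P5 76.
P5 has quota 78.606 (lower 78, upper 79) but receives 76 — outside the quota interval.

P5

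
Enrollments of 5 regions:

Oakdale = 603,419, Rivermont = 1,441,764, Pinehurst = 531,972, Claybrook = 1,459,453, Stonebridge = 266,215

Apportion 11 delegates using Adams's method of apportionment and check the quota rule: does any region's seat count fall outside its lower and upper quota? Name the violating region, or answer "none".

Standard quotas: Oakdale 1.543, Rivermont 3.686, Pinehurst 1.360, Claybrook 3.731, Stonebridge 0.681.
Adams allocation: Oakdale 2, Rivermont 3, Pinehurst 2, Claybrook 3, Stonebridge 1.
Every allocation lies between the lower and upper quota.

none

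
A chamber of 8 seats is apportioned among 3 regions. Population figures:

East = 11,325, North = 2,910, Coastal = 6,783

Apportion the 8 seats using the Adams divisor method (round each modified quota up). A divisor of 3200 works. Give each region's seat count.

East 4; North 1; Coastal 3

With modified divisor 3200: modified quotas East 3.539, North 0.909, Coastal 2.120.
Rounding up: East 4, North 1, Coastal 3 (total 8).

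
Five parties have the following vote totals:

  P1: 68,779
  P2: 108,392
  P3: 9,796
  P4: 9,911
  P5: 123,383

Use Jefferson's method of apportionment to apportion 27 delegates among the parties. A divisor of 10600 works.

P1: 6, P2: 10, P3: 0, P4: 0, P5: 11

With modified divisor 10600: modified quotas P1 6.489, P2 10.226, P3 0.924, P4 0.935, P5 11.640.
Rounding down: P1 6, P2 10, P3 0, P4 0, P5 11 (total 27).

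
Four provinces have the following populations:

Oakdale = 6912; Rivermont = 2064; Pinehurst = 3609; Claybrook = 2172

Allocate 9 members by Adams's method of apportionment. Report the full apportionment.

Standard divisor 14757/9 ≈ 1639.667; standard quotas: Oakdale 4.215, Rivermont 1.259, Pinehurst 2.201, Claybrook 1.325.
Rounding up gives 5, 2, 3, 2 = 12 seats, so the divisor must be adjusted.
With modified divisor 2120: modified quotas Oakdale 3.260, Rivermont 0.974, Pinehurst 1.702, Claybrook 1.025.
Rounding up: Oakdale 4, Rivermont 1, Pinehurst 2, Claybrook 2 (total 9).

Oakdale 4, Rivermont 1, Pinehurst 2, Claybrook 2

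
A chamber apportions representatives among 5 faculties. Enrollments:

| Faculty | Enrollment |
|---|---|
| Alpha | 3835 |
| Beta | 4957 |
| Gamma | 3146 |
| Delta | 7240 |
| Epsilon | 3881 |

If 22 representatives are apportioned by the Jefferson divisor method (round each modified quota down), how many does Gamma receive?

Standard divisor 23059/22 ≈ 1048.136; standard quotas: Alpha 3.659, Beta 4.729, Gamma 3.002, Delta 6.907, Epsilon 3.703.
Rounding down gives 3, 4, 3, 6, 3 = 19 seats, so the divisor must be adjusted.
With modified divisor 964: modified quotas Alpha 3.978, Beta 5.142, Gamma 3.263, Delta 7.510, Epsilon 4.026.
Rounding down: Alpha 3, Beta 5, Gamma 3, Delta 7, Epsilon 4 (total 22).
Gamma receives 3.

3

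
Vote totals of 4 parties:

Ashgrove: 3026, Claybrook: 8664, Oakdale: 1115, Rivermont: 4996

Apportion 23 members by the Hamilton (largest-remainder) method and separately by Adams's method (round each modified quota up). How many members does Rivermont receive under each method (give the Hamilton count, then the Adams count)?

Hamilton: Ashgrove 4, Claybrook 11, Oakdale 1, Rivermont 7.
Adams: Ashgrove 4, Claybrook 11, Oakdale 2, Rivermont 6.
Rivermont gets 7 under Hamilton and 6 under Adams.

7 and 6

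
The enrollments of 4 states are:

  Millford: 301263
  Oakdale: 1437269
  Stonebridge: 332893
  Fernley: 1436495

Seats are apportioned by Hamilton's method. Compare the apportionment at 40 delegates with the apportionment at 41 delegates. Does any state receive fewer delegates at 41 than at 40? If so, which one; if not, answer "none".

At 40 seats: Millford 4, Oakdale 16, Stonebridge 4, Fernley 16.
At 41 seats: Millford 3, Oakdale 17, Stonebridge 4, Fernley 17.
Millford drops from 4 to 3.

Millford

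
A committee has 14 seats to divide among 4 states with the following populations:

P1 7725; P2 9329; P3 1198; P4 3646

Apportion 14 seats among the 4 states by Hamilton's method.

The standard divisor is 21898/14 ≈ 1564.143.
Standard quotas: P1 4.9388, P2 5.9643, P3 0.7659, P4 2.3310.
Lower quotas: P1 4, P2 5, P3 0, P4 2 (sum 11, leaving 3 seats).
Remainders in descending order: P2 0.9643, P1 0.9388, P3 0.7659, P4 0.3310.
Largest remainders: P2, P1, P3 receive the extra seats.

P1 5, P2 6, P3 1, P4 2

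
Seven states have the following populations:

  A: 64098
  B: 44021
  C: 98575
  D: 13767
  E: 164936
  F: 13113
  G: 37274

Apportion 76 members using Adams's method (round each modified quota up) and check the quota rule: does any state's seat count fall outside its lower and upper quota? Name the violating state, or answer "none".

E

Standard quotas: A 11.179, B 7.677, C 17.191, D 2.401, E 28.765, F 2.287, G 6.501.
Adams allocation: A 11, B 8, C 17, D 3, E 27, F 3, G 7.
E has quota 28.765 (lower 28, upper 29) but receives 27 — outside the quota interval.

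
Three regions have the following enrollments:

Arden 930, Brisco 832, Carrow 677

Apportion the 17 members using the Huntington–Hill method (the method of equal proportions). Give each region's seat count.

Arden=6, Brisco=6, Carrow=5

With divisor 147: modified quotas Arden 6.327, Brisco 5.660, Carrow 4.605.
Geometric-mean thresholds: Arden √(6·7)=6.481, Brisco √(5·6)=5.477, Carrow √(4·5)=4.472.
Each quota rounded against its threshold gives Arden 6, Brisco 6, Carrow 5 (total 17).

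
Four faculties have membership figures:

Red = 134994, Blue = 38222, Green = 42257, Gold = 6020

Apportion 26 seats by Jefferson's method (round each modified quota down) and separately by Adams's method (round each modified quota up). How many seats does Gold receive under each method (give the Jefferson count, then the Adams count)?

Jefferson: Red 17, Blue 4, Green 5, Gold 0.
Adams: Red 15, Blue 5, Green 5, Gold 1.
Gold gets 0 under Jefferson and 1 under Adams.

0 and 1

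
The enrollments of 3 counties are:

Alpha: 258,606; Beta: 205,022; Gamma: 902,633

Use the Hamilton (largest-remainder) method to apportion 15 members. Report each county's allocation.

Total 1366261; standard divisor 1366261/15 ≈ 91084.067.
Standard quotas: Alpha 2.8392, Beta 2.2509, Gamma 9.9099.
Lower quotas: Alpha 2, Beta 2, Gamma 9 (sum 13, leaving 2 seats).
Remainders in descending order: Gamma 0.9099, Alpha 0.8392, Beta 0.2509.
Largest remainders: Gamma, Alpha receive the extra seats.

Alpha 3; Beta 2; Gamma 10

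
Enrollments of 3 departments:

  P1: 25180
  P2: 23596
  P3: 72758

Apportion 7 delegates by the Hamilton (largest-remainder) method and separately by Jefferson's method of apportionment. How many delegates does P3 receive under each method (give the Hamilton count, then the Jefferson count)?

Hamilton: P1 2, P2 1, P3 4.
Jefferson: P1 1, P2 1, P3 5.
P3 gets 4 under Hamilton and 5 under Jefferson.

4 and 5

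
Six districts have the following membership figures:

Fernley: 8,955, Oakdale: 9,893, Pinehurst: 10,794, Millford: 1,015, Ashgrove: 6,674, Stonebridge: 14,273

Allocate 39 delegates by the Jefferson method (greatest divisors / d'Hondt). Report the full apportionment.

Fernley 7, Oakdale 8, Pinehurst 8, Millford 0, Ashgrove 5, Stonebridge 11

Standard divisor 51604/39 ≈ 1323.179; standard quotas: Fernley 6.768, Oakdale 7.477, Pinehurst 8.158, Millford 0.767, Ashgrove 5.044, Stonebridge 10.787.
Rounding down gives 6, 7, 8, 0, 5, 10 = 36 seats, so the divisor must be adjusted.
With modified divisor 1220: modified quotas Fernley 7.340, Oakdale 8.109, Pinehurst 8.848, Millford 0.832, Ashgrove 5.470, Stonebridge 11.699.
Rounding down: Fernley 7, Oakdale 8, Pinehurst 8, Millford 0, Ashgrove 5, Stonebridge 11 (total 39).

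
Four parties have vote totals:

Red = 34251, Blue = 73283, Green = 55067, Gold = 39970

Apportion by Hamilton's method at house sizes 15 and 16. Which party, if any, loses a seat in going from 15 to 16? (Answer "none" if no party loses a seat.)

At 15 seats: Red 3, Blue 5, Green 4, Gold 3.
At 16 seats: Red 3, Blue 6, Green 4, Gold 3.
No party's allocation decreased.

none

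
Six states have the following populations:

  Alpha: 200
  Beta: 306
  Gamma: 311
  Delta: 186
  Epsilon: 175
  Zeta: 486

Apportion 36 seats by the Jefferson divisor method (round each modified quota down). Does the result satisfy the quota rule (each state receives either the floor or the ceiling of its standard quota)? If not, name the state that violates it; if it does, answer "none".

none

Standard quotas: Alpha 4.327, Beta 6.620, Gamma 6.728, Delta 4.024, Epsilon 3.786, Zeta 10.514.
Jefferson allocation: Alpha 4, Beta 6, Gamma 7, Delta 4, Epsilon 4, Zeta 11.
Every allocation lies between the lower and upper quota.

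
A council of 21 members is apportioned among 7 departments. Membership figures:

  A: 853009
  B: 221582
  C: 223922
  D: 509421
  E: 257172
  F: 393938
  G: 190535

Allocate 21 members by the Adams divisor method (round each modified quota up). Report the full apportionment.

Standard divisor 2649579/21 ≈ 126170.429; standard quotas: A 6.761, B 1.756, C 1.775, D 4.038, E 2.038, F 3.122, G 1.510.
Rounding up gives 7, 2, 2, 5, 3, 4, 2 = 25 seats, so the divisor must be adjusted.
With modified divisor 156000: modified quotas A 5.468, B 1.420, C 1.435, D 3.266, E 1.649, F 2.525, G 1.221.
Rounding up: A 6, B 2, C 2, D 4, E 2, F 3, G 2 (total 21).

A 6, B 2, C 2, D 4, E 2, F 3, G 2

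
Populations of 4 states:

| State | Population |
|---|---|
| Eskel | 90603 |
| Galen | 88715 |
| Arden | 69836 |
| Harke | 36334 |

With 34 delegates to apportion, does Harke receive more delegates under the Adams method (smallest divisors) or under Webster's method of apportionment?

Adams

Adams: Eskel 11, Galen 10, Arden 8, Harke 5.
Webster: Eskel 11, Galen 11, Arden 8, Harke 4.
Harke gets 5 under Adams and 4 under Webster.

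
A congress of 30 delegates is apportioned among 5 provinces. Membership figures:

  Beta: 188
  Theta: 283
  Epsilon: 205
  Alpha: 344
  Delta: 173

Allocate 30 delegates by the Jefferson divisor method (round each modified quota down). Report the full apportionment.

Beta 5, Theta 7, Epsilon 5, Alpha 9, Delta 4

Standard divisor 1193/30 ≈ 39.767; standard quotas: Beta 4.728, Theta 7.117, Epsilon 5.155, Alpha 8.650, Delta 4.350.
Rounding down gives 4, 7, 5, 8, 4 = 28 seats, so the divisor must be adjusted.
With modified divisor 36: modified quotas Beta 5.222, Theta 7.861, Epsilon 5.694, Alpha 9.556, Delta 4.806.
Rounding down: Beta 5, Theta 7, Epsilon 5, Alpha 9, Delta 4 (total 30).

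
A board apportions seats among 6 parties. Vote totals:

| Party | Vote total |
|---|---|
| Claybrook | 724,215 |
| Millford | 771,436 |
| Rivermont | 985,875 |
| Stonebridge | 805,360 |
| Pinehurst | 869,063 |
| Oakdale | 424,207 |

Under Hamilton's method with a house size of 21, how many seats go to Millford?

4

The standard divisor is 4580156/21 ≈ 218102.667.
Standard quotas: Claybrook 3.3205, Millford 3.5370, Rivermont 4.5202, Stonebridge 3.6926, Pinehurst 3.9847, Oakdale 1.9450.
Lower quotas: Claybrook 3, Millford 3, Rivermont 4, Stonebridge 3, Pinehurst 3, Oakdale 1 (sum 17, leaving 4 seats).
Remainders in descending order: Pinehurst 0.9847, Oakdale 0.9450, Stonebridge 0.6926, Millford 0.5370, Rivermont 0.5202, Claybrook 0.3205.
The surplus seats go to Pinehurst, Oakdale, Stonebridge, Millford.
Millford receives 4.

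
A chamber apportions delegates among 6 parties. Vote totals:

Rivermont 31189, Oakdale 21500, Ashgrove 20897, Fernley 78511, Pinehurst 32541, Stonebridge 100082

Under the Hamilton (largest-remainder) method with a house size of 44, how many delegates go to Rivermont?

5

Total 284720; standard divisor 284720/44 ≈ 6470.909.
Standard quotas: Rivermont 4.8199, Oakdale 3.3226, Ashgrove 3.2294, Fernley 12.1329, Pinehurst 5.0288, Stonebridge 15.4665.
Lower quotas: Rivermont 4, Oakdale 3, Ashgrove 3, Fernley 12, Pinehurst 5, Stonebridge 15 (sum 42, leaving 2 seats).
Remainders in descending order: Rivermont 0.8199, Stonebridge 0.4665, Oakdale 0.3226, Ashgrove 0.2294, Fernley 0.1329, Pinehurst 0.0288.
Largest remainders: Rivermont, Stonebridge receive the extra seats.
Rivermont receives 5.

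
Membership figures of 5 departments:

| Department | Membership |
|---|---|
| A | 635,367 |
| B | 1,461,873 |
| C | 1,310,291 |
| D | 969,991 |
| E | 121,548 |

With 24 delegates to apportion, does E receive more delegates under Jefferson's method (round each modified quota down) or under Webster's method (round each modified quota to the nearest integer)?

Jefferson: A 3, B 8, C 8, D 5, E 0.
Webster: A 3, B 8, C 7, D 5, E 1.
E gets 0 under Jefferson and 1 under Webster.

Webster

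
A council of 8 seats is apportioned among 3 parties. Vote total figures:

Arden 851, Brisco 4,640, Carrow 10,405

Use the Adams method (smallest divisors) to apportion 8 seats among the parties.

Standard divisor 15896/8 ≈ 1987; standard quotas: Arden 0.428, Brisco 2.335, Carrow 5.237.
Rounding up gives 1, 3, 6 = 10 seats, so the divisor must be adjusted.
With modified divisor 2500: modified quotas Arden 0.340, Brisco 1.856, Carrow 4.162.
Rounding up: Arden 1, Brisco 2, Carrow 5 (total 8).

Arden 1; Brisco 2; Carrow 5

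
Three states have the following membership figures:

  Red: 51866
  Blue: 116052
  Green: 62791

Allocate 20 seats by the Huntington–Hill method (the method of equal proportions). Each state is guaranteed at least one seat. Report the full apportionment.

With divisor 11531: modified quotas Red 4.498, Blue 10.064, Green 5.445.
Geometric-mean thresholds: Red √(4·5)=4.472, Blue √(10·11)=10.488, Green √(5·6)=5.477.
Each quota rounded against its threshold gives Red 5, Blue 10, Green 5 (total 20).

Red=5; Blue=10; Green=5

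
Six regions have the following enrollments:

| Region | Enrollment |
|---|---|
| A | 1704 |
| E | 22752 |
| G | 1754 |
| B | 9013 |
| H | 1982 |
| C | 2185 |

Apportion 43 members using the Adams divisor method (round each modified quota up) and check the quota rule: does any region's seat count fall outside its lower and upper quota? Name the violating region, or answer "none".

E

Standard quotas: A 1.860, E 24.837, G 1.915, B 9.839, H 2.164, C 2.385.
Adams allocation: A 2, E 23, G 2, B 10, H 3, C 3.
E has quota 24.837 (lower 24, upper 25) but receives 23 — outside the quota interval.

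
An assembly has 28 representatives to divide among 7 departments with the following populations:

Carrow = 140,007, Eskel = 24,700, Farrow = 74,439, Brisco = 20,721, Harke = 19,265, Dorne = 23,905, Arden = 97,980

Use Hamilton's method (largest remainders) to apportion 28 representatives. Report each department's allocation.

Total 401017; standard divisor 401017/28 ≈ 14322.036.
Standard quotas: Carrow 9.7756, Eskel 1.7246, Farrow 5.1975, Brisco 1.4468, Harke 1.3451, Dorne 1.6691, Arden 6.8412.
Lower quotas: Carrow 9, Eskel 1, Farrow 5, Brisco 1, Harke 1, Dorne 1, Arden 6 (sum 24, leaving 4 seats).
Remainders in descending order: Arden 0.8412, Carrow 0.7756, Eskel 0.7246, Dorne 0.6691, Brisco 0.4468, Harke 0.3451, Farrow 0.1975.
The surplus seats go to Arden, Carrow, Eskel, Dorne.

Carrow 10, Eskel 2, Farrow 5, Brisco 1, Harke 1, Dorne 2, Arden 7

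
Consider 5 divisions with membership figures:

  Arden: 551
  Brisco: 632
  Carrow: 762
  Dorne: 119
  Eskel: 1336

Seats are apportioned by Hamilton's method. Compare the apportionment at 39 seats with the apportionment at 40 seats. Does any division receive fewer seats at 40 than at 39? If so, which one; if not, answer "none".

Dorne

At 39 seats: Arden 6, Brisco 7, Carrow 9, Dorne 2, Eskel 15.
At 40 seats: Arden 7, Brisco 7, Carrow 9, Dorne 1, Eskel 16.
Dorne drops from 2 to 1.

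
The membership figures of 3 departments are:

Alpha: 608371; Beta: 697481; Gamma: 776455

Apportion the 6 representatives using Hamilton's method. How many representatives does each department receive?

Standard divisor: 2082307 ÷ 6 ≈ 347051.167.
Standard quotas: Alpha 1.7530, Beta 2.0097, Gamma 2.2373.
Lower quotas: Alpha 1, Beta 2, Gamma 2 (sum 5, leaving 1 seat).
Remainders in descending order: Alpha 0.7530, Gamma 0.2373, Beta 0.0097.
The surplus seat goes to Alpha.

Alpha 2, Beta 2, Gamma 2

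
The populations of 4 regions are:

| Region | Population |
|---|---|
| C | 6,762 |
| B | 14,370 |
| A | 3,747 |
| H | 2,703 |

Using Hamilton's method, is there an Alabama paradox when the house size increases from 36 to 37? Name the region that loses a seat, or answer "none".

At 36 seats: C 9, B 19, A 5, H 3.
At 37 seats: C 9, B 19, A 5, H 4.
No region's allocation decreased.

none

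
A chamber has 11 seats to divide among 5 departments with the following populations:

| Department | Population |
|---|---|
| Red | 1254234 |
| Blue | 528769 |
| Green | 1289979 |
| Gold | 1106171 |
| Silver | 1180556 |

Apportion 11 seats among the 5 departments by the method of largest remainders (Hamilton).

Red=3, Blue=1, Green=3, Gold=2, Silver=2

Standard divisor: 5359709 ÷ 11 ≈ 487246.273.
Standard quotas: Red 2.5741, Blue 1.0852, Green 2.6475, Gold 2.2703, Silver 2.4229.
Lower quotas: Red 2, Blue 1, Green 2, Gold 2, Silver 2 (sum 9, leaving 2 seats).
Remainders in descending order: Green 0.6475, Red 0.5741, Silver 0.4229, Gold 0.2703, Blue 0.0852.
Largest remainders: Green, Red receive the extra seats.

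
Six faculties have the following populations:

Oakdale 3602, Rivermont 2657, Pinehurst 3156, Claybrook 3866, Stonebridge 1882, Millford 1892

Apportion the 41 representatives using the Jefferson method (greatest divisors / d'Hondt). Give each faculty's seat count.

Standard divisor 17055/41 ≈ 415.976; standard quotas: Oakdale 8.659, Rivermont 6.387, Pinehurst 7.587, Claybrook 9.294, Stonebridge 4.524, Millford 4.548.
Rounding down gives 8, 6, 7, 9, 4, 4 = 38 seats, so the divisor must be adjusted.
With modified divisor 383: modified quotas Oakdale 9.405, Rivermont 6.937, Pinehurst 8.240, Claybrook 10.094, Stonebridge 4.914, Millford 4.940.
Rounding down: Oakdale 9, Rivermont 6, Pinehurst 8, Claybrook 10, Stonebridge 4, Millford 4 (total 41).

Oakdale 9, Rivermont 6, Pinehurst 8, Claybrook 10, Stonebridge 4, Millford 4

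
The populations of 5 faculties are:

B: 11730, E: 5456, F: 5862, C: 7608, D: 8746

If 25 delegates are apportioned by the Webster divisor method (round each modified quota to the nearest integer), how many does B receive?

Standard divisor 39402/25 ≈ 1576.08; standard quotas: B 7.443, E 3.462, F 3.719, C 4.827, D 5.549.
Rounding to the nearest integer gives B 7, E 3, F 4, C 5, D 6 — total 25, matching the house size, so no adjustment is needed.
B receives 7.

7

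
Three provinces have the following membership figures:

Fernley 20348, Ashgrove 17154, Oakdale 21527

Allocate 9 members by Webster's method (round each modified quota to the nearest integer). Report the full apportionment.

Standard divisor 59029/9 ≈ 6558.778; standard quotas: Fernley 3.102, Ashgrove 2.615, Oakdale 3.282.
Rounding to the nearest integer gives Fernley 3, Ashgrove 3, Oakdale 3 — total 9, matching the house size, so no adjustment is needed.

Fernley: 3, Ashgrove: 3, Oakdale: 3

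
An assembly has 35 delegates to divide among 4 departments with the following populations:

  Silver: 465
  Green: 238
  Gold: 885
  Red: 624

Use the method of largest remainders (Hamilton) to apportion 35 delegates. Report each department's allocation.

The standard divisor is 2212/35 ≈ 63.2.
Standard quotas: Silver 7.358, Green 3.766, Gold 14.003, Red 9.873.
Lower quotas: Silver 7, Green 3, Gold 14, Red 9 (sum 33, leaving 2 seats).
Remainders in descending order: Red 0.873, Green 0.766, Silver 0.358, Gold 0.003.
The surplus seats go to Red, Green.

Silver: 7, Green: 4, Gold: 14, Red: 10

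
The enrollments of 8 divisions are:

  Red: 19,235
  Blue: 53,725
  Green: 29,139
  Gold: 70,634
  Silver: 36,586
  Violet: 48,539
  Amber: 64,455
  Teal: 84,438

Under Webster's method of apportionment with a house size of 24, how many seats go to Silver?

2

Standard divisor 406751/24 ≈ 16947.958; standard quotas: Red 1.135, Blue 3.170, Green 1.719, Gold 4.168, Silver 2.159, Violet 2.864, Amber 3.803, Teal 4.982.
Rounding to the nearest integer gives Red 1, Blue 3, Green 2, Gold 4, Silver 2, Violet 3, Amber 4, Teal 5 — total 24, matching the house size, so no adjustment is needed.
Silver receives 2.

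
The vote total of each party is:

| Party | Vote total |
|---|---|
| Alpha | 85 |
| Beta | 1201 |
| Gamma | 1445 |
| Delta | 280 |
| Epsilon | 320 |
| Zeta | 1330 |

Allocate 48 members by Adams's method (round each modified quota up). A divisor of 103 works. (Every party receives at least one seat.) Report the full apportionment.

With modified divisor 103: modified quotas Alpha 0.825, Beta 11.660, Gamma 14.029, Delta 2.718, Epsilon 3.107, Zeta 12.913.
Rounding up: Alpha 1, Beta 12, Gamma 15, Delta 3, Epsilon 4, Zeta 13 (total 48).

Alpha 1; Beta 12; Gamma 15; Delta 3; Epsilon 4; Zeta 13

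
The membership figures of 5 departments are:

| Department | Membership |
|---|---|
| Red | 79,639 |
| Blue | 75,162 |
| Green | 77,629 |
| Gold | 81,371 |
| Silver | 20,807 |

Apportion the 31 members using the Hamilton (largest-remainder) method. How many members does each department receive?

Red 7, Blue 7, Green 7, Gold 8, Silver 2

Total 334608; standard divisor 334608/31 ≈ 10793.806.
Standard quotas: Red 7.3782, Blue 6.9634, Green 7.1920, Gold 7.5387, Silver 1.9277.
Lower quotas: Red 7, Blue 6, Green 7, Gold 7, Silver 1 (sum 28, leaving 3 seats).
Remainders in descending order: Blue 0.9634, Silver 0.9277, Gold 0.5387, Red 0.3782, Green 0.1920.
Largest remainders: Blue, Silver, Gold receive the extra seats.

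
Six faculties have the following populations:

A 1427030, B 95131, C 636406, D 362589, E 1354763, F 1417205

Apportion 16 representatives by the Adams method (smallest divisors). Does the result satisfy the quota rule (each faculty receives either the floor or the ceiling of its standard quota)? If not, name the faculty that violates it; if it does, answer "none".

Standard quotas: A 4.314, B 0.288, C 1.924, D 1.096, E 4.095, F 4.284.
Adams allocation: A 4, B 1, C 2, D 1, E 4, F 4.
Every allocation lies between the lower and upper quota.

none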